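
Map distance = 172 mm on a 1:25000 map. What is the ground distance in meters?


ground = 172 mm * 25000 / 1000 = 4300.0 m

4300.0 m


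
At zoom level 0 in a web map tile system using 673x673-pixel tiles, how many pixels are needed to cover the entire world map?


tiles per axis = 2^0 = 1
total tiles = 1^2 = 1
pixels per axis = 1 * 673 = 673
total pixels = 673^2 = 452929

452929 pixels


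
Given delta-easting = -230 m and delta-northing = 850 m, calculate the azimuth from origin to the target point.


az = atan2(-230, 850) = -15.1 deg
adjusted to 0-360: 344.9 degrees

344.9 degrees


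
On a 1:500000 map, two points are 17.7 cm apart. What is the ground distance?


ground = 17.7 cm * 500000 / 100 = 88500.0 m = 88.5 km

88.5 km


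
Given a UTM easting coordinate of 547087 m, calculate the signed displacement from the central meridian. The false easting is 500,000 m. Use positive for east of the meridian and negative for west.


displacement = 547087 - 500000 = 47087 m

47087 m


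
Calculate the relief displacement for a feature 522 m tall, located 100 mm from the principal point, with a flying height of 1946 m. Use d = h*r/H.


d = h * r / H = 522 * 100 / 1946 = 26.82 mm

26.82 mm


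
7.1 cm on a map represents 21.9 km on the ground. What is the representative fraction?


ground = 21.9 km = 2190000 cm; RF denominator = ground / map = 2190000 / 7.1 ≈ 308451; RF = 1:308451

1:308451


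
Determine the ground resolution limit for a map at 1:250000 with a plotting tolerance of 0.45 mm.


ground = 0.45 mm * 250000 / 1000 = 112.5 m

112.5 m


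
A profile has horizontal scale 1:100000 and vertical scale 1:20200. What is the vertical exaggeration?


VE = horizontal_scale / vertical_scale = 100000 / 20200 ≈ 5.0

5.0x


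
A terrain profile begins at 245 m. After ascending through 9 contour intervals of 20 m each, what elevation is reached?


elevation = 245 + 9 * 20 = 425 m

425 m


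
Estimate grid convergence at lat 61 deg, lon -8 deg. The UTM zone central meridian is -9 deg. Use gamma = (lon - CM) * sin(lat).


gamma = (-8 - -9) * sin(61) = 1 * 0.87462 = 0.875 degrees

0.875 degrees


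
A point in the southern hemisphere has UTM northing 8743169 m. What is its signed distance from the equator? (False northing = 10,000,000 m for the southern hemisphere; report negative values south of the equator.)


For southern: actual = 8743169 - 10000000 = -1256831 m

-1256831 m


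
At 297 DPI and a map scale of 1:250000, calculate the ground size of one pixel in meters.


pixel_cm = 2.54 / 297 ≈ 0.008552 cm
ground = pixel_cm * 250000 / 100 = 2.54 * 250000 / (297 * 100) = 635000 / 29700 ≈ 21.38 m

21.38 m


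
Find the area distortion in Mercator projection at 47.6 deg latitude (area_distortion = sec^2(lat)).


area_distortion = 1/cos^2(47.6) = 2.199

2.199


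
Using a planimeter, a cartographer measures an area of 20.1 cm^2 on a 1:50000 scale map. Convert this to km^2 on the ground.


ground_area = 20.1 * (50000/100)^2 = 5025000.0 m^2 = 5.025 km^2

5.025 km^2


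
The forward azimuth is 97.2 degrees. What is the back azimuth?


back azimuth = (97.2 + 180) mod 360 = 277.2 degrees

277.2 degrees


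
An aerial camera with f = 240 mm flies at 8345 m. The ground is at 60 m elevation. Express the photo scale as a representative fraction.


scale = f / (H - h) = 240 mm / 8285 m = 240 / 8285000 = 1:34521

1:34521


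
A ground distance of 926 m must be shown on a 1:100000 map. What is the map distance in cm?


map_cm = 926 * 100 / 100000 = 0.926 cm ≈ 0.93 cm

0.93 cm


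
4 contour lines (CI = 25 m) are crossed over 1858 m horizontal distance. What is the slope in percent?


elevation change = 4 * 25 = 100 m
slope = 100 / 1858 * 100 = 5.4%

5.4%


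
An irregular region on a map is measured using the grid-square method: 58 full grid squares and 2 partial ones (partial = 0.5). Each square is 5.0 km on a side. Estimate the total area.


effective squares = 58 + 2 * 0.5 = 59.0
area = 59.0 * 25.0 = 1475.0 km^2

1475.0 km^2


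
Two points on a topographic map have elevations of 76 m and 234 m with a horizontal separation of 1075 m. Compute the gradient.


gradient = (234 - 76) / 1075 = 158 / 1075 = 0.147

0.147


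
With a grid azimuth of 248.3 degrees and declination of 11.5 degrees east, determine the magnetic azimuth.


magnetic azimuth = grid azimuth - declination (east +ve)
mag_az = 248.3 - 11.5 = 236.8 degrees

236.8 degrees


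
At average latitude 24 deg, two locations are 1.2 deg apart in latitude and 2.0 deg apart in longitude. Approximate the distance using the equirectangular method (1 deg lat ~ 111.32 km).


dlat_km = 1.2 * 111.32 = 133.584
dlon_km = 2.0 * 111.32 * cos(24) ≈ 203.392
dist = sqrt(133.584^2 + 203.392^2) ≈ 243.3 km

243.3 km


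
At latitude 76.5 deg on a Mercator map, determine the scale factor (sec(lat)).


SF = 1 / cos(76.5) = 1 / 0.233445 = 4.284

4.284


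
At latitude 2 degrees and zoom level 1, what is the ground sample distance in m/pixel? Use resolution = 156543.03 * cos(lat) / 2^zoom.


res = 156543.03 * cos(2) / 2^1 = 156543.03 * 0.99939083 / 2 = 78223.83 m/pixel

78223.83 m/pixel


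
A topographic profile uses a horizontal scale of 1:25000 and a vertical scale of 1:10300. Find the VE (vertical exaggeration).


VE = horizontal_scale / vertical_scale = 25000 / 10300 ≈ 2.4

2.4x


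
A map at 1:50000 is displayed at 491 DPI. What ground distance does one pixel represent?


pixel_cm = 2.54 / 491 ≈ 0.005173 cm
ground = pixel_cm * 50000 / 100 = 2.54 * 50000 / (491 * 100) = 127000 / 49100 ≈ 2.59 m

2.59 m


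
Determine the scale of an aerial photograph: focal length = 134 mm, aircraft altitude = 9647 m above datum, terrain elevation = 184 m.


scale = f / (H - h) = 134 mm / 9463 m = 134 / 9463000 = 1:70619

1:70619


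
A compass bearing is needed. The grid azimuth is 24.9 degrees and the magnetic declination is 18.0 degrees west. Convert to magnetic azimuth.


magnetic azimuth = grid azimuth - declination (east +ve)
mag_az = 24.9 - -18.0 = 42.9 degrees

42.9 degrees


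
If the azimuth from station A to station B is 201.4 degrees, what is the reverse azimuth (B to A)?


back azimuth = (201.4 + 180) mod 360 = 21.4 degrees

21.4 degrees


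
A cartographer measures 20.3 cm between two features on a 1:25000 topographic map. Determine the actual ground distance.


ground = 20.3 cm * 25000 / 100 = 5075.0 m = 5.075 km

5.075 km


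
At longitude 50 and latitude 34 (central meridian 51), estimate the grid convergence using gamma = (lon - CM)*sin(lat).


gamma = (50 - 51) * sin(34) = -1 * 0.559193 = -0.559 degrees

-0.559 degrees


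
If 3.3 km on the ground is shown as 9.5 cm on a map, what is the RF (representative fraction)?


ground = 3.3 km = 330000 cm; RF denominator = ground / map = 330000 / 9.5 ≈ 34737; RF = 1:34737

1:34737


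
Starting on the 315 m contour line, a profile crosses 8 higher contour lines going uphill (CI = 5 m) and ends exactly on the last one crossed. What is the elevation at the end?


elevation = 315 + 8 * 5 = 355 m

355 m


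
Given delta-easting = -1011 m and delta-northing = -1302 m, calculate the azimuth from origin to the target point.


az = atan2(-1011, -1302) = -142.2 deg
adjusted to 0-360: 217.8 degrees

217.8 degrees


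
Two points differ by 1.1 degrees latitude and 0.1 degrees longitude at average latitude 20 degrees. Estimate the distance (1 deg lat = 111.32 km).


dlat_km = 1.1 * 111.32 = 122.452
dlon_km = 0.1 * 111.32 * cos(20) ≈ 10.461
dist = sqrt(122.452^2 + 10.461^2) ≈ 122.9 km

122.9 km


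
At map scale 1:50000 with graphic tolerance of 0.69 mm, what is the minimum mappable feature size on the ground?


ground = 0.69 mm * 50000 / 1000 = 34.5 m

34.5 m


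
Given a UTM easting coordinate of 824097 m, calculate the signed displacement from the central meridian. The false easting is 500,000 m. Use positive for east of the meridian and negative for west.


displacement = 824097 - 500000 = 324097 m

324097 m


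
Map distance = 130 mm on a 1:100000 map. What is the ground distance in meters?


ground = 130 mm * 100000 / 1000 = 13000.0 m

13000.0 m


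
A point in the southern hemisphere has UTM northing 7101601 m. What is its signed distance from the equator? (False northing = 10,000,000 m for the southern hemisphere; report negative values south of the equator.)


For southern: actual = 7101601 - 10000000 = -2898399 m

-2898399 m


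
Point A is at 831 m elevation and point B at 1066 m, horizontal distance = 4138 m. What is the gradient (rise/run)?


gradient = (1066 - 831) / 4138 = 235 / 4138 = 0.0568

0.0568


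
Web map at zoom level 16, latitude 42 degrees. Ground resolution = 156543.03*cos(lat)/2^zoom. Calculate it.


res = 156543.03 * cos(42) / 2^16 = 156543.03 * 0.74314483 / 65536 = 1.78 m/pixel

1.78 m/pixel


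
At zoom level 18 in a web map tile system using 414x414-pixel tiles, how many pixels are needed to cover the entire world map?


tiles per axis = 2^18 = 262144
total tiles = 262144^2 = 68719476736
pixels per axis = 262144 * 414 = 108527616
total pixels = 108527616^2 = 11778243434643456

11778243434643456 pixels


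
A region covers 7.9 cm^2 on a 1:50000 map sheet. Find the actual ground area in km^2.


ground_area = 7.9 * (50000/100)^2 = 1975000.0 m^2 = 1.975 km^2

1.975 km^2


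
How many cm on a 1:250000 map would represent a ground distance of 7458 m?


map_cm = 7458 * 100 / 250000 = 2.9832 cm ≈ 2.98 cm

2.98 cm


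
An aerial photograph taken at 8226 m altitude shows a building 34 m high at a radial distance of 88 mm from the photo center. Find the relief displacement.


d = h * r / H = 34 * 88 / 8226 = 0.36 mm

0.36 mm


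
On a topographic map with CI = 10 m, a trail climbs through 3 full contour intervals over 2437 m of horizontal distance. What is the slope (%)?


elevation change = 3 * 10 = 30 m
slope = 30 / 2437 * 100 = 1.2%

1.2%


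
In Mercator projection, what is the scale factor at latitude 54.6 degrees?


SF = 1 / cos(54.6) = 1 / 0.579281 = 1.726

1.726


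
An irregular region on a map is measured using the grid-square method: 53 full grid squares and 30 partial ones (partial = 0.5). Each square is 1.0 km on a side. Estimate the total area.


effective squares = 53 + 30 * 0.5 = 68.0
area = 68.0 * 1.0 = 68.0 km^2

68.0 km^2


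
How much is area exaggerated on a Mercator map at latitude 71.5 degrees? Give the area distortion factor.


area_distortion = 1/cos^2(71.5) = 9.932

9.932


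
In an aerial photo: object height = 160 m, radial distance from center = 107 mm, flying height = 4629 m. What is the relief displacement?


d = h * r / H = 160 * 107 / 4629 = 3.7 mm

3.7 mm


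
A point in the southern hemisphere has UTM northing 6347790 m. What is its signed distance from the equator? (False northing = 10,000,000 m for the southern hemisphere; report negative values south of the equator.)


For southern: actual = 6347790 - 10000000 = -3652210 m

-3652210 m


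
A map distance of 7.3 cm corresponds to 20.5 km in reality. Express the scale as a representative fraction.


ground = 20.5 km = 2050000 cm; RF denominator = ground / map = 2050000 / 7.3 ≈ 280822; RF = 1:280822

1:280822


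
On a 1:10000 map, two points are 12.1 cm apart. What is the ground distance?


ground = 12.1 cm * 10000 / 100 = 1210.0 m = 1.21 km

1.21 km


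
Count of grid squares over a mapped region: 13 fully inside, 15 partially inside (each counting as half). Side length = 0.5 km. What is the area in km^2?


effective squares = 13 + 15 * 0.5 = 20.5
area = 20.5 * 0.25 = 5.125 km^2

5.125 km^2


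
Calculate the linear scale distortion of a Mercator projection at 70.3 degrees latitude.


SF = 1 / cos(70.3) = 1 / 0.337095 = 2.967

2.967


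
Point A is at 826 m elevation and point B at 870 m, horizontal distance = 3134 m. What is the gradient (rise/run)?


gradient = (870 - 826) / 3134 = 44 / 3134 = 0.014

0.014


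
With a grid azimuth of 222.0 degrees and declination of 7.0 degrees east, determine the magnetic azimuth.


magnetic azimuth = grid azimuth - declination (east +ve)
mag_az = 222.0 - 7.0 = 215.0 degrees

215.0 degrees


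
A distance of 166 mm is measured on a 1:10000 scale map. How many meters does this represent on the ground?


ground = 166 mm * 10000 / 1000 = 1660.0 m

1660.0 m


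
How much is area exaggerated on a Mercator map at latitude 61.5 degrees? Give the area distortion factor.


area_distortion = 1/cos^2(61.5) = 4.392

4.392


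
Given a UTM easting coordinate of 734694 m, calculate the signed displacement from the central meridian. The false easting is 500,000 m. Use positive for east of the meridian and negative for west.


displacement = 734694 - 500000 = 234694 m

234694 m


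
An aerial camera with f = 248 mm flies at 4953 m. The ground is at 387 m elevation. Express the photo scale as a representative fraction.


scale = f / (H - h) = 248 mm / 4566 m = 248 / 4566000 = 1:18411

1:18411


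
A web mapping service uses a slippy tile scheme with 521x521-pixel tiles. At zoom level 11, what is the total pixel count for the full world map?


tiles per axis = 2^11 = 2048
total tiles = 2048^2 = 4194304
pixels per axis = 2048 * 521 = 1067008
total pixels = 1067008^2 = 1138506072064

1138506072064 pixels


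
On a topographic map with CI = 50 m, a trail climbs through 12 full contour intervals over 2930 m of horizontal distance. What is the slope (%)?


elevation change = 12 * 50 = 600 m
slope = 600 / 2930 * 100 = 20.5%

20.5%


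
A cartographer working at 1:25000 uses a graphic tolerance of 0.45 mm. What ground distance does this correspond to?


ground = 0.45 mm * 25000 / 1000 = 11.25 m

11.25 m


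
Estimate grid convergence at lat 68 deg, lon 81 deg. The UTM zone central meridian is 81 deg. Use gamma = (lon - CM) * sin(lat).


gamma = (81 - 81) * sin(68) = 0 * 0.927184 = 0.0 degrees

0.0 degrees


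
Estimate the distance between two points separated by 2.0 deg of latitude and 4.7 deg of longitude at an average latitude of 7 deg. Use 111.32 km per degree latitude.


dlat_km = 2.0 * 111.32 = 222.64
dlon_km = 4.7 * 111.32 * cos(7) ≈ 519.304
dist = sqrt(222.64^2 + 519.304^2) ≈ 565.0 km

565.0 km


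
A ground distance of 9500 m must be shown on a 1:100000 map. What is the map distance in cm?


map_cm = 9500 * 100 / 100000 = 9.5 cm

9.5 cm


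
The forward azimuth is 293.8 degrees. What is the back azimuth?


back azimuth = (293.8 + 180) mod 360 = 113.8 degrees

113.8 degrees


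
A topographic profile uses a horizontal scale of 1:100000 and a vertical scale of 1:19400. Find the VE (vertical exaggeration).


VE = horizontal_scale / vertical_scale = 100000 / 19400 ≈ 5.2

5.2x


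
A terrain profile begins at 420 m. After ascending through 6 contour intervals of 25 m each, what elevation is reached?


elevation = 420 + 6 * 25 = 570 m

570 m


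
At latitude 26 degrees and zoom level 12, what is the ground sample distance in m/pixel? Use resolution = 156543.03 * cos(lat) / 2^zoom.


res = 156543.03 * cos(26) / 2^12 = 156543.03 * 0.89879405 / 4096 = 34.35 m/pixel

34.35 m/pixel


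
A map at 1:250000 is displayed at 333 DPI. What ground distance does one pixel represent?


pixel_cm = 2.54 / 333 ≈ 0.007628 cm
ground = pixel_cm * 250000 / 100 = 2.54 * 250000 / (333 * 100) = 635000 / 33300 ≈ 19.07 m

19.07 m


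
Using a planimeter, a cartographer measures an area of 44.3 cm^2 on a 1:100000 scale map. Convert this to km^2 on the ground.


ground_area = 44.3 * (100000/100)^2 = 44300000.0 m^2 = 44.3 km^2

44.3 km^2


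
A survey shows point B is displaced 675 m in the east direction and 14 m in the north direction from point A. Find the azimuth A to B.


az = atan2(675, 14) = 88.8 deg
adjusted to 0-360: 88.8 degrees

88.8 degrees


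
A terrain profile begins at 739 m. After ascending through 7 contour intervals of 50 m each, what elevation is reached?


elevation = 739 + 7 * 50 = 1089 m

1089 m


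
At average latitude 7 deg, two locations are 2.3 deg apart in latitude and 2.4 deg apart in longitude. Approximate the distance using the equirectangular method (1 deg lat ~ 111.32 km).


dlat_km = 2.3 * 111.32 = 256.036
dlon_km = 2.4 * 111.32 * cos(7) ≈ 265.177
dist = sqrt(256.036^2 + 265.177^2) ≈ 368.6 km

368.6 km


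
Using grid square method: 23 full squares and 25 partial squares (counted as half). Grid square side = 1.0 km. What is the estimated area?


effective squares = 23 + 25 * 0.5 = 35.5
area = 35.5 * 1.0 = 35.5 km^2

35.5 km^2


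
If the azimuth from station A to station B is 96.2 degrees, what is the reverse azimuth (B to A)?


back azimuth = (96.2 + 180) mod 360 = 276.2 degrees

276.2 degrees


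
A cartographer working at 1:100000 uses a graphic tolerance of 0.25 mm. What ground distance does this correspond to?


ground = 0.25 mm * 100000 / 1000 = 25.0 m

25.0 m


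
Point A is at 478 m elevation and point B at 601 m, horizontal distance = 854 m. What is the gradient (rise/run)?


gradient = (601 - 478) / 854 = 123 / 854 = 0.144

0.144


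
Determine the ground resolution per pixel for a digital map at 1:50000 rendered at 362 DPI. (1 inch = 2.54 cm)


pixel_cm = 2.54 / 362 ≈ 0.007017 cm
ground = pixel_cm * 50000 / 100 = 2.54 * 50000 / (362 * 100) = 127000 / 36200 ≈ 3.51 m

3.51 m


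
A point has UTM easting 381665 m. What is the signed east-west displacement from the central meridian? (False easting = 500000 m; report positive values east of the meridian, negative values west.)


displacement = 381665 - 500000 = -118335 m

-118335 m


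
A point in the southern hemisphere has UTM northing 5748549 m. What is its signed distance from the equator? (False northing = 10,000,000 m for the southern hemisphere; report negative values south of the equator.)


For southern: actual = 5748549 - 10000000 = -4251451 m

-4251451 m


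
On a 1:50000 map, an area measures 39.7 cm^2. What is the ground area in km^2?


ground_area = 39.7 * (50000/100)^2 = 9925000.0 m^2 = 9.925 km^2

9.925 km^2


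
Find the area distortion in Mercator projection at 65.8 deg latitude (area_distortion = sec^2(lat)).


area_distortion = 1/cos^2(65.8) = 5.951

5.951


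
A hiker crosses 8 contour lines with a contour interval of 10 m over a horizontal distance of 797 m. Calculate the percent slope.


elevation change = 8 * 10 = 80 m
slope = 80 / 797 * 100 = 10.0%

10.0%


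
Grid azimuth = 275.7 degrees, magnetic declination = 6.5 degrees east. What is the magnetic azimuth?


magnetic azimuth = grid azimuth - declination (east +ve)
mag_az = 275.7 - 6.5 = 269.2 degrees

269.2 degrees


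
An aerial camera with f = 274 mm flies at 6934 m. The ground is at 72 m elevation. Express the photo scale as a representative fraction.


scale = f / (H - h) = 274 mm / 6862 m = 274 / 6862000 = 1:25044

1:25044


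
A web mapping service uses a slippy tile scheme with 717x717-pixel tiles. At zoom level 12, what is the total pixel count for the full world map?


tiles per axis = 2^12 = 4096
total tiles = 4096^2 = 16777216
pixels per axis = 4096 * 717 = 2936832
total pixels = 2936832^2 = 8624982196224

8624982196224 pixels


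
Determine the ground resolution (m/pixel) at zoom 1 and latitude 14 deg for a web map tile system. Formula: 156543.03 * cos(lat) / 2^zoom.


res = 156543.03 * cos(14) / 2^1 = 156543.03 * 0.97029573 / 2 = 75946.52 m/pixel

75946.52 m/pixel


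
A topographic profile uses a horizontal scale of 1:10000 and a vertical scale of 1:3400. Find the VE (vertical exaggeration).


VE = horizontal_scale / vertical_scale = 10000 / 3400 ≈ 2.9

2.9x


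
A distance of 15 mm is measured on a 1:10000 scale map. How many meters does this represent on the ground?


ground = 15 mm * 10000 / 1000 = 150.0 m

150.0 m


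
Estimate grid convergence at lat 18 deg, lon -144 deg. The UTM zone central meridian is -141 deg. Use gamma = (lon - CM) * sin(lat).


gamma = (-144 - -141) * sin(18) = -3 * 0.309017 = -0.927 degrees

-0.927 degrees


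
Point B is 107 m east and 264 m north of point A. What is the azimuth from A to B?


az = atan2(107, 264) = 22.1 deg
adjusted to 0-360: 22.1 degrees

22.1 degrees


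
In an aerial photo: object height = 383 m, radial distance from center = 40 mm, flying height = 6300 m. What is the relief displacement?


d = h * r / H = 383 * 40 / 6300 = 2.43 mm

2.43 mm


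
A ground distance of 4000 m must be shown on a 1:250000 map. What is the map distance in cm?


map_cm = 4000 * 100 / 250000 = 1.6 cm

1.6 cm


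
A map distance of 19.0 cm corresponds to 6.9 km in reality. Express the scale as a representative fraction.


ground = 6.9 km = 690000 cm; RF denominator = ground / map = 690000 / 19.0 ≈ 36316; RF = 1:36316

1:36316


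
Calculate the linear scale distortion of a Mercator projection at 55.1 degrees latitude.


SF = 1 / cos(55.1) = 1 / 0.572146 = 1.748

1.748


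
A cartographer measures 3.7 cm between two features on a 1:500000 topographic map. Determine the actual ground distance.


ground = 3.7 cm * 500000 / 100 = 18500.0 m = 18.5 km

18.5 km


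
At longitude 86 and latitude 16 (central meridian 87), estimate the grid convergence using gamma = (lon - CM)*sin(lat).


gamma = (86 - 87) * sin(16) = -1 * 0.275637 = -0.276 degrees

-0.276 degrees


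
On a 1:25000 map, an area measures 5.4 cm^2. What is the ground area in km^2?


ground_area = 5.4 * (25000/100)^2 = 337500.0 m^2 = 0.3375 km^2 ≈ 0.338 km^2

0.338 km^2


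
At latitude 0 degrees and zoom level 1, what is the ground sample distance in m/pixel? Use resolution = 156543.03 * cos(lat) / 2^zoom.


res = 156543.03 * cos(0) / 2^1 = 156543.03 * 1.0 / 2 = 78271.52 m/pixel

78271.52 m/pixel


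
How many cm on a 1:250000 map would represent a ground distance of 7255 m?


map_cm = 7255 * 100 / 250000 = 2.902 cm ≈ 2.9 cm

2.9 cm


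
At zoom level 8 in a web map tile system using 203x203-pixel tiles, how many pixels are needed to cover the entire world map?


tiles per axis = 2^8 = 256
total tiles = 256^2 = 65536
pixels per axis = 256 * 203 = 51968
total pixels = 51968^2 = 2700673024

2700673024 pixels


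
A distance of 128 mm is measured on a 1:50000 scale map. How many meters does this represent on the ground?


ground = 128 mm * 50000 / 1000 = 6400.0 m

6400.0 m


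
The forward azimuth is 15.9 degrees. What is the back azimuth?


back azimuth = (15.9 + 180) mod 360 = 195.9 degrees

195.9 degrees


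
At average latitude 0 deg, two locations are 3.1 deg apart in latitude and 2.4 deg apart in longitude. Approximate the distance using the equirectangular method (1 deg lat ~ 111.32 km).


dlat_km = 3.1 * 111.32 = 345.092
dlon_km = 2.4 * 111.32 * cos(0) ≈ 267.168
dist = sqrt(345.092^2 + 267.168^2) ≈ 436.4 km

436.4 km


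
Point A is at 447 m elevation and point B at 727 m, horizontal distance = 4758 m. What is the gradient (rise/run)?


gradient = (727 - 447) / 4758 = 280 / 4758 = 0.0588

0.0588


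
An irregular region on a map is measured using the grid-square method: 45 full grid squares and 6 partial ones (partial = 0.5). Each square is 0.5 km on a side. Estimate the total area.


effective squares = 45 + 6 * 0.5 = 48.0
area = 48.0 * 0.25 = 12.0 km^2

12.0 km^2


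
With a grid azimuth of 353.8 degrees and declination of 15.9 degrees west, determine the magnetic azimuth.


magnetic azimuth = grid azimuth - declination (east +ve)
mag_az = 353.8 - -15.9 = 9.7 degrees

9.7 degrees


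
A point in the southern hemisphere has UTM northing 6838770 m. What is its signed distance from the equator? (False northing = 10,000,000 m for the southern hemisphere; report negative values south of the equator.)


For southern: actual = 6838770 - 10000000 = -3161230 m

-3161230 m


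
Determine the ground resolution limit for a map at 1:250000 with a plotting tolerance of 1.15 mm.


ground = 1.15 mm * 250000 / 1000 = 287.5 m

287.5 m


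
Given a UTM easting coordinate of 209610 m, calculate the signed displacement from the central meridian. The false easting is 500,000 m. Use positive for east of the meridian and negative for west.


displacement = 209610 - 500000 = -290390 m

-290390 m


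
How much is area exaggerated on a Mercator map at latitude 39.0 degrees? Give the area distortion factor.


area_distortion = 1/cos^2(39.0) = 1.656

1.656


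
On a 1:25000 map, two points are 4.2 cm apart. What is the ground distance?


ground = 4.2 cm * 25000 / 100 = 1050.0 m = 1.05 km

1.05 km


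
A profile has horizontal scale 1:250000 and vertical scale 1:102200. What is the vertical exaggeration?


VE = horizontal_scale / vertical_scale = 250000 / 102200 ≈ 2.4

2.4x


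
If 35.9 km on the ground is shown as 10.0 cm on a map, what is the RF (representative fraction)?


ground = 35.9 km = 3590000 cm; RF denominator = ground / map = 3590000 / 10.0 = 359000; RF = 1:359000

1:359000


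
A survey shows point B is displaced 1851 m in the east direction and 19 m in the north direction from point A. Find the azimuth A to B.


az = atan2(1851, 19) = 89.4 deg
adjusted to 0-360: 89.4 degrees

89.4 degrees


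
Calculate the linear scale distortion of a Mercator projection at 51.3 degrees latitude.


SF = 1 / cos(51.3) = 1 / 0.625243 = 1.599

1.599


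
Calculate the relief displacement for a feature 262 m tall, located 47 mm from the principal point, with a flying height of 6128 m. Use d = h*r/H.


d = h * r / H = 262 * 47 / 6128 = 2.01 mm

2.01 mm


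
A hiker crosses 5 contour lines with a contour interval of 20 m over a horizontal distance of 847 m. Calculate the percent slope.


elevation change = 5 * 20 = 100 m
slope = 100 / 847 * 100 = 11.8%

11.8%


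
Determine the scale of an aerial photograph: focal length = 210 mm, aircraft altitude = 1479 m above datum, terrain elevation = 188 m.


scale = f / (H - h) = 210 mm / 1291 m = 210 / 1291000 = 1:6148

1:6148


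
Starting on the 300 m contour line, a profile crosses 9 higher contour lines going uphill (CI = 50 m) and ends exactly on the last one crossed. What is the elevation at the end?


elevation = 300 + 9 * 50 = 750 m

750 m


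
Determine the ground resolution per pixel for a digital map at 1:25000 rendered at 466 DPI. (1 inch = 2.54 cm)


pixel_cm = 2.54 / 466 ≈ 0.005451 cm
ground = pixel_cm * 25000 / 100 = 2.54 * 25000 / (466 * 100) = 63500 / 46600 ≈ 1.36 m

1.36 m


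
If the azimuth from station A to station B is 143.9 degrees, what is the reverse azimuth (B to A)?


back azimuth = (143.9 + 180) mod 360 = 323.9 degrees

323.9 degrees


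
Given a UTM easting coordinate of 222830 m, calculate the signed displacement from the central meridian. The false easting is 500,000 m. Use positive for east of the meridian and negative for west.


displacement = 222830 - 500000 = -277170 m

-277170 m


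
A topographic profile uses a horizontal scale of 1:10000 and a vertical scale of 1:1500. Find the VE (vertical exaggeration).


VE = horizontal_scale / vertical_scale = 10000 / 1500 ≈ 6.7

6.7x


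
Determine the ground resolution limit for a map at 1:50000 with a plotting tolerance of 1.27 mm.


ground = 1.27 mm * 50000 / 1000 = 63.5 m

63.5 m


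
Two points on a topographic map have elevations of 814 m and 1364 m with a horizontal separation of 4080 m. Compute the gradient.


gradient = (1364 - 814) / 4080 = 550 / 4080 = 0.1348

0.1348


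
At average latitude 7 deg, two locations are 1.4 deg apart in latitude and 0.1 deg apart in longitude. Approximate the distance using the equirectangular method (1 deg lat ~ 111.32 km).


dlat_km = 1.4 * 111.32 = 155.848
dlon_km = 0.1 * 111.32 * cos(7) ≈ 11.049
dist = sqrt(155.848^2 + 11.049^2) ≈ 156.2 km

156.2 km


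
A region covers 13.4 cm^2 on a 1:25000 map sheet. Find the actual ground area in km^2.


ground_area = 13.4 * (25000/100)^2 = 837500.0 m^2 = 0.8375 km^2 ≈ 0.838 km^2

0.838 km^2


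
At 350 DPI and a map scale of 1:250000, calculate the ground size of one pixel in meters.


pixel_cm = 2.54 / 350 ≈ 0.007257 cm
ground = pixel_cm * 250000 / 100 = 2.54 * 250000 / (350 * 100) = 635000 / 35000 ≈ 18.14 m

18.14 m


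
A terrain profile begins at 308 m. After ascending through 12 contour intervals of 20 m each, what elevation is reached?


elevation = 308 + 12 * 20 = 548 m

548 m


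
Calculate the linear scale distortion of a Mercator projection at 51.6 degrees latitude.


SF = 1 / cos(51.6) = 1 / 0.621148 = 1.61

1.61


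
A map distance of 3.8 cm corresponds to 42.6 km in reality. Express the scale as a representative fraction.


ground = 42.6 km = 4260000 cm; RF denominator = ground / map = 4260000 / 3.8 ≈ 1121053; RF = 1:1121053

1:1121053


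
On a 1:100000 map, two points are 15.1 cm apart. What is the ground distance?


ground = 15.1 cm * 100000 / 100 = 15100.0 m = 15.1 km

15.1 km


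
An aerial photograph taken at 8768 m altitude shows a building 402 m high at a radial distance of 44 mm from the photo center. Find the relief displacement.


d = h * r / H = 402 * 44 / 8768 = 2.02 mm

2.02 mm


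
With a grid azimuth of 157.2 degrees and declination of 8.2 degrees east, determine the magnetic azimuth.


magnetic azimuth = grid azimuth - declination (east +ve)
mag_az = 157.2 - 8.2 = 149.0 degrees

149.0 degrees


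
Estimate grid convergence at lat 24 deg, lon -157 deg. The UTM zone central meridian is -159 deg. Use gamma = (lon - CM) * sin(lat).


gamma = (-157 - -159) * sin(24) = 2 * 0.406737 = 0.813 degrees

0.813 degrees


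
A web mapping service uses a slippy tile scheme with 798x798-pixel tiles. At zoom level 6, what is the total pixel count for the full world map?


tiles per axis = 2^6 = 64
total tiles = 64^2 = 4096
pixels per axis = 64 * 798 = 51072
total pixels = 51072^2 = 2608349184

2608349184 pixels


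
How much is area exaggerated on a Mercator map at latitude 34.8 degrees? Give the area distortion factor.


area_distortion = 1/cos^2(34.8) = 1.483

1.483


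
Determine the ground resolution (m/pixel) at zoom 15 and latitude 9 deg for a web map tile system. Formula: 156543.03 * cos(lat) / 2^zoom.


res = 156543.03 * cos(9) / 2^15 = 156543.03 * 0.98768834 / 32768 = 4.72 m/pixel

4.72 m/pixel


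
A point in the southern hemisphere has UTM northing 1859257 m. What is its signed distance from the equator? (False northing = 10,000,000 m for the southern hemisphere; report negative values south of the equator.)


For southern: actual = 1859257 - 10000000 = -8140743 m

-8140743 m


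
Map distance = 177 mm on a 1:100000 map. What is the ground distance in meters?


ground = 177 mm * 100000 / 1000 = 17700.0 m

17700.0 m


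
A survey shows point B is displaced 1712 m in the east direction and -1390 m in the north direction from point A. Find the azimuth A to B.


az = atan2(1712, -1390) = 129.1 deg
adjusted to 0-360: 129.1 degrees

129.1 degrees


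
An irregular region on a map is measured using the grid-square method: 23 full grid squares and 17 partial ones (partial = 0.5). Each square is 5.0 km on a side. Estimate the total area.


effective squares = 23 + 17 * 0.5 = 31.5
area = 31.5 * 25.0 = 787.5 km^2

787.5 km^2


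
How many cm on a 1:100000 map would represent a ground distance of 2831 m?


map_cm = 2831 * 100 / 100000 = 2.831 cm ≈ 2.83 cm

2.83 cm


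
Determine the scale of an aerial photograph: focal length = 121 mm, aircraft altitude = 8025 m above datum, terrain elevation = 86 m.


scale = f / (H - h) = 121 mm / 7939 m = 121 / 7939000 = 1:65612

1:65612


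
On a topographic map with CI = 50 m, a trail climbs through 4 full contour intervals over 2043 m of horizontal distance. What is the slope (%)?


elevation change = 4 * 50 = 200 m
slope = 200 / 2043 * 100 = 9.8%

9.8%


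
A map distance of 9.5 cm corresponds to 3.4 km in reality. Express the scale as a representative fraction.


ground = 3.4 km = 340000 cm; RF denominator = ground / map = 340000 / 9.5 ≈ 35789; RF = 1:35789

1:35789


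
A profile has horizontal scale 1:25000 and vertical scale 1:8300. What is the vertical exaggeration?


VE = horizontal_scale / vertical_scale = 25000 / 8300 ≈ 3.0

3.0x


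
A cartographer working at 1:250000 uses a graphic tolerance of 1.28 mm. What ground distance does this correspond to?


ground = 1.28 mm * 250000 / 1000 = 320.0 m

320.0 m


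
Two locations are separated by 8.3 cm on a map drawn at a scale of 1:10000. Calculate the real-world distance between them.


ground = 8.3 cm * 10000 / 100 = 830.0 m

830.0 m


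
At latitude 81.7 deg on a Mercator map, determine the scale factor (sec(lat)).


SF = 1 / cos(81.7) = 1 / 0.144356 = 6.927

6.927


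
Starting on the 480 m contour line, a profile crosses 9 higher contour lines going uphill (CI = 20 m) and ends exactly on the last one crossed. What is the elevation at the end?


elevation = 480 + 9 * 20 = 660 m

660 m


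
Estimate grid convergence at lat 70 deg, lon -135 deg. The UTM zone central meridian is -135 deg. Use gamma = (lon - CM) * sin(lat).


gamma = (-135 - -135) * sin(70) = 0 * 0.939693 = 0.0 degrees

0.0 degrees


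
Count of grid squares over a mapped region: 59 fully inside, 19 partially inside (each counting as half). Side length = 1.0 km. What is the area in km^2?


effective squares = 59 + 19 * 0.5 = 68.5
area = 68.5 * 1.0 = 68.5 km^2

68.5 km^2


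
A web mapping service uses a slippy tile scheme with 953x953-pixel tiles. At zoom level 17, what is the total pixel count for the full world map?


tiles per axis = 2^17 = 131072
total tiles = 131072^2 = 17179869184
pixels per axis = 131072 * 953 = 124911616
total pixels = 124911616^2 = 15602911811731456

15602911811731456 pixels


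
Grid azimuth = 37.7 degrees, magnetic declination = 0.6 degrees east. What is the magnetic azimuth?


magnetic azimuth = grid azimuth - declination (east +ve)
mag_az = 37.7 - 0.6 = 37.1 degrees

37.1 degrees


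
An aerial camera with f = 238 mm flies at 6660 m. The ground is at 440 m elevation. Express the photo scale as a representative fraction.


scale = f / (H - h) = 238 mm / 6220 m = 238 / 6220000 = 1:26134

1:26134


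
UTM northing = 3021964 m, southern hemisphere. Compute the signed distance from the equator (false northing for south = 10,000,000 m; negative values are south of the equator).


For southern: actual = 3021964 - 10000000 = -6978036 m

-6978036 m


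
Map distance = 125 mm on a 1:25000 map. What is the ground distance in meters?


ground = 125 mm * 25000 / 1000 = 3125.0 m

3125.0 m


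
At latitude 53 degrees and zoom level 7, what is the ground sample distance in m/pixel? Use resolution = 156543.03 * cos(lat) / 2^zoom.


res = 156543.03 * cos(53) / 2^7 = 156543.03 * 0.60181502 / 128 = 736.02 m/pixel

736.02 m/pixel


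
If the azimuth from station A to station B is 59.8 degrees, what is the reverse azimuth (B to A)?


back azimuth = (59.8 + 180) mod 360 = 239.8 degrees

239.8 degrees


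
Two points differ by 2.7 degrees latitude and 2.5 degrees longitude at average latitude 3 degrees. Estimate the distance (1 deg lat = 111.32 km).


dlat_km = 2.7 * 111.32 = 300.564
dlon_km = 2.5 * 111.32 * cos(3) ≈ 277.919
dist = sqrt(300.564^2 + 277.919^2) ≈ 409.4 km

409.4 km


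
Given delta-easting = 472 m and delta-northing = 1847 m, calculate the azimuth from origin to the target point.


az = atan2(472, 1847) = 14.3 deg
adjusted to 0-360: 14.3 degrees

14.3 degrees


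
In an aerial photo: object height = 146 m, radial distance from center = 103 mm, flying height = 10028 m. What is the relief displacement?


d = h * r / H = 146 * 103 / 10028 = 1.5 mm

1.5 mm


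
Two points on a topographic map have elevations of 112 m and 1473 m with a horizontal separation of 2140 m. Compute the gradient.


gradient = (1473 - 112) / 2140 = 1361 / 2140 = 0.636

0.636


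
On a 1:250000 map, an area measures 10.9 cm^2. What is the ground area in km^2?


ground_area = 10.9 * (250000/100)^2 = 68125000.0 m^2 = 68.125 km^2

68.125 km^2


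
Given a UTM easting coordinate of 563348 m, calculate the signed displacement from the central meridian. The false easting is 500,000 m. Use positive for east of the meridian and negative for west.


displacement = 563348 - 500000 = 63348 m

63348 m


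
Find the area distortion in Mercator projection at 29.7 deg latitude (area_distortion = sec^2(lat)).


area_distortion = 1/cos^2(29.7) = 1.325

1.325


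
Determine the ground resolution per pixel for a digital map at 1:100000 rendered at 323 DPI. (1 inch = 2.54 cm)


pixel_cm = 2.54 / 323 ≈ 0.007864 cm
ground = pixel_cm * 100000 / 100 = 2.54 * 100000 / (323 * 100) = 254000 / 32300 ≈ 7.86 m

7.86 m


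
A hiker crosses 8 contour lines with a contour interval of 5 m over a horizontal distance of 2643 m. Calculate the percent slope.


elevation change = 8 * 5 = 40 m
slope = 40 / 2643 * 100 = 1.5%

1.5%


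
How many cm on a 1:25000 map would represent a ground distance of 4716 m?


map_cm = 4716 * 100 / 25000 = 18.864 cm ≈ 18.86 cm

18.86 cm


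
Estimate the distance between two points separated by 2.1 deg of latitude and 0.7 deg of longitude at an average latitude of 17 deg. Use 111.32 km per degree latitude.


dlat_km = 2.1 * 111.32 = 233.772
dlon_km = 0.7 * 111.32 * cos(17) ≈ 74.519
dist = sqrt(233.772^2 + 74.519^2) ≈ 245.4 km

245.4 km


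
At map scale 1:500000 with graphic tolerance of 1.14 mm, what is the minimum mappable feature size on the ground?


ground = 1.14 mm * 500000 / 1000 = 570.0 m

570.0 m


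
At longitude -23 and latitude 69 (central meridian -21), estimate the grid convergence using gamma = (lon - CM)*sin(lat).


gamma = (-23 - -21) * sin(69) = -2 * 0.93358 = -1.867 degrees

-1.867 degrees


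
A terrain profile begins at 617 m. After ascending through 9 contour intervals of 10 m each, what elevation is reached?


elevation = 617 + 9 * 10 = 707 m

707 m


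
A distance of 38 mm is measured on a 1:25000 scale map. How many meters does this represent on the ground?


ground = 38 mm * 25000 / 1000 = 950.0 m

950.0 m


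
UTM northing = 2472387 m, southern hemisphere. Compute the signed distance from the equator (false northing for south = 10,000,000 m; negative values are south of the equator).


For southern: actual = 2472387 - 10000000 = -7527613 m

-7527613 m


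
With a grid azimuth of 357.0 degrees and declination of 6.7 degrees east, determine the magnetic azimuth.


magnetic azimuth = grid azimuth - declination (east +ve)
mag_az = 357.0 - 6.7 = 350.3 degrees

350.3 degrees


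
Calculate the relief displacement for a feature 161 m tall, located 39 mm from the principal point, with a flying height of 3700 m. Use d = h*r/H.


d = h * r / H = 161 * 39 / 3700 = 1.7 mm

1.7 mm


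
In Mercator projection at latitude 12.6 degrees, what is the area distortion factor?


area_distortion = 1/cos^2(12.6) = 1.05

1.05


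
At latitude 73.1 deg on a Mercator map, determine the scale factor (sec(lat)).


SF = 1 / cos(73.1) = 1 / 0.290702 = 3.44

3.44


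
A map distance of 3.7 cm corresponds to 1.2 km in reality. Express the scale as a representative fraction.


ground = 1.2 km = 120000 cm; RF denominator = ground / map = 120000 / 3.7 ≈ 32432; RF = 1:32432

1:32432
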